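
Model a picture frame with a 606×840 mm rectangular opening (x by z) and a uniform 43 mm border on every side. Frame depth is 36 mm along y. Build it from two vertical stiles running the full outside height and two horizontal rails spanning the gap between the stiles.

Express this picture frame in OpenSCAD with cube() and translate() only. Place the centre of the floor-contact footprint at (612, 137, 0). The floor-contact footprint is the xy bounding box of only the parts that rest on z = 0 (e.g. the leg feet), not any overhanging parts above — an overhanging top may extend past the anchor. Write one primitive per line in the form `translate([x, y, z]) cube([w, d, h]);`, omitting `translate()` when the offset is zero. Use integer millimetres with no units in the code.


translate([266, 119, 0]) cube([43, 36, 926]);
translate([915, 119, 0]) cube([43, 36, 926]);
translate([309, 119, 0]) cube([606, 36, 43]);
translate([309, 119, 883]) cube([606, 36, 43]);


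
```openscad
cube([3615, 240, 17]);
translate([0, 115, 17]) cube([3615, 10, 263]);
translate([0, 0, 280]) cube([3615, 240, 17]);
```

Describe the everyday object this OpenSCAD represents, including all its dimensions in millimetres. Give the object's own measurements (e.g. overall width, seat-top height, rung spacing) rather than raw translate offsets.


An I-beam lying along x, 3615 mm long. Overall section height 297 mm. Two flanges 240 mm wide (y) and 17 mm thick, one on the floor and one at the top; a web 10 mm thick runs between them, centred on the flange width.


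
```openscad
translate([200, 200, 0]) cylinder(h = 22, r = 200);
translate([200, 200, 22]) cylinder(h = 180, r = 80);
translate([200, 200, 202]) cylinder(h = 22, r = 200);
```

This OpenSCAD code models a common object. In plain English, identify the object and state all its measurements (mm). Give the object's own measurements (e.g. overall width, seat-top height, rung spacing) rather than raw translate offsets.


A spool: two coaxial disc flanges of radius 200 mm and thickness 22 mm, joined by a core cylinder of radius 80 mm and height 180 mm. The lower flange rests on z = 0 and the three cylinders share a vertical axis.


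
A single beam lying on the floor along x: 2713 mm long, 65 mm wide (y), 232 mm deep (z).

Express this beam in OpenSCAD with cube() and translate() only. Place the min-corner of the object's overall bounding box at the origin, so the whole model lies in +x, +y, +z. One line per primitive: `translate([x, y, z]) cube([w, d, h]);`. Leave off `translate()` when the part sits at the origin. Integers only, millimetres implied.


cube([2713, 65, 232]);


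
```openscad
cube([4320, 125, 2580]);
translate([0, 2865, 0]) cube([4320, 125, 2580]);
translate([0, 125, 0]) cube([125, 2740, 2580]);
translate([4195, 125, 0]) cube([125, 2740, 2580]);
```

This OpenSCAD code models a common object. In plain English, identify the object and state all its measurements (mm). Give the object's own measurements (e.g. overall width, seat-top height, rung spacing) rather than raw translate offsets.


The wall frame of a small rectangular building: four walls, each 2580 mm tall and 125 mm thick, enclosing a footprint 4320 mm (x) by 2990 mm (y) outside-to-outside, with no floor or roof. The front and back walls (the −y and +y sides) span the full width; the two side walls fit between them.


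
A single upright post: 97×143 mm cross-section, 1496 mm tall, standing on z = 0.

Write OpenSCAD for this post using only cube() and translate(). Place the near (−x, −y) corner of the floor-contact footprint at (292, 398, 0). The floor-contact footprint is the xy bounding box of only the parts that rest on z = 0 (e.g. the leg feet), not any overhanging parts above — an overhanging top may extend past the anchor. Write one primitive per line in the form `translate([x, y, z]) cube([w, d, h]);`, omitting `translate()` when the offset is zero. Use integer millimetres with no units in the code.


translate([292, 398, 0]) cube([97, 143, 1496]);


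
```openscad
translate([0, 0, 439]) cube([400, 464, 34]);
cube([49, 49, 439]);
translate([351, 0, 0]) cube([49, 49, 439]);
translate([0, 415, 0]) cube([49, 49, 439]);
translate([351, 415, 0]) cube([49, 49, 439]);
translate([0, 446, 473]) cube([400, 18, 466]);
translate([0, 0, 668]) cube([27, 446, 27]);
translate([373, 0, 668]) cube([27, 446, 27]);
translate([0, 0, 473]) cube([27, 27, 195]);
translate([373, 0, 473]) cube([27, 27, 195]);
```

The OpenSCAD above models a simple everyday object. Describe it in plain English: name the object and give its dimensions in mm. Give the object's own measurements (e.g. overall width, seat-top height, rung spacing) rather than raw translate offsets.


A chair. The seat is a 400×464×34 mm slab with its top at z = 473 mm, on four 49×49 mm corner legs (flush with the seat edges, standing on z = 0). A flat backrest 18 mm thick, 466 mm tall, spans the full seat width and rises from the seat top along its +y edge, rear face flush with the rear of the seat. Two armrests of 27×27 mm section run along each side from the seat's front edge to the front of the backrest, top faces 222 mm above the seat top and outer faces flush with the seat's x-edges; a 27×27 mm post under the front of each armrest stands on the seat at the front corner.


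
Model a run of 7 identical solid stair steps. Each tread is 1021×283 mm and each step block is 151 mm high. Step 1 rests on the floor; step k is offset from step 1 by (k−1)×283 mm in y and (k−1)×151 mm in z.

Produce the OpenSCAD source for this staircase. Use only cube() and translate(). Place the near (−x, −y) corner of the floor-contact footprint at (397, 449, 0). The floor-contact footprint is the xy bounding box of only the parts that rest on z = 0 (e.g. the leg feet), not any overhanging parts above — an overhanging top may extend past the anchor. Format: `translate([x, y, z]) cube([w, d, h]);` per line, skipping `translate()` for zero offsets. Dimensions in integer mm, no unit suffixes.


translate([397, 449, 0]) cube([1021, 283, 151]);
translate([397, 732, 151]) cube([1021, 283, 151]);
translate([397, 1015, 302]) cube([1021, 283, 151]);
translate([397, 1298, 453]) cube([1021, 283, 151]);
translate([397, 1581, 604]) cube([1021, 283, 151]);
translate([397, 1864, 755]) cube([1021, 283, 151]);
translate([397, 2147, 906]) cube([1021, 283, 151]);


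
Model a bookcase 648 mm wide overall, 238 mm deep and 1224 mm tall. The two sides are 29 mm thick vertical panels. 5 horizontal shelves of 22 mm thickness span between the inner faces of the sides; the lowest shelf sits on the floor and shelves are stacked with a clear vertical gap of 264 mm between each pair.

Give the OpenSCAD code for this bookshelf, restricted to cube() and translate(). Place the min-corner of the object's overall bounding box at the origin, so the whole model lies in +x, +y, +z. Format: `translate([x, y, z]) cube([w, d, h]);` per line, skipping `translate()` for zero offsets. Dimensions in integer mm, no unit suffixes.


cube([29, 238, 1224]);
translate([619, 0, 0]) cube([29, 238, 1224]);
translate([29, 0, 0]) cube([590, 238, 22]);
translate([29, 0, 286]) cube([590, 238, 22]);
translate([29, 0, 572]) cube([590, 238, 22]);
translate([29, 0, 858]) cube([590, 238, 22]);
translate([29, 0, 1144]) cube([590, 238, 22]);


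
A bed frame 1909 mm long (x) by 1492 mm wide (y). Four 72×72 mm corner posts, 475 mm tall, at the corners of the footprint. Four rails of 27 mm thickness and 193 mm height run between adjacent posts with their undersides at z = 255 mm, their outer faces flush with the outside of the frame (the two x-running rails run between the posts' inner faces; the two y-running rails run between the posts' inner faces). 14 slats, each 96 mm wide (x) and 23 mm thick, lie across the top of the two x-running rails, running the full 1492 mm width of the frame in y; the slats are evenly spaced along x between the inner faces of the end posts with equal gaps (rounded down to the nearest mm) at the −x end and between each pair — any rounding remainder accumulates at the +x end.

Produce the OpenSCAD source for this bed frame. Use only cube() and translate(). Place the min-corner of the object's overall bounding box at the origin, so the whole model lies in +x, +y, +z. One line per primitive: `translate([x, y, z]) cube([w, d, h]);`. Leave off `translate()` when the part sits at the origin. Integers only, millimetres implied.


cube([72, 72, 475]);
translate([0, 1420, 0]) cube([72, 72, 475]);
translate([1837, 0, 0]) cube([72, 72, 475]);
translate([1837, 1420, 0]) cube([72, 72, 475]);
translate([72, 0, 255]) cube([1765, 27, 193]);
translate([72, 1465, 255]) cube([1765, 27, 193]);
translate([0, 72, 255]) cube([27, 1348, 193]);
translate([1882, 72, 255]) cube([27, 1348, 193]);
translate([100, 0, 448]) cube([96, 1492, 23]);
translate([224, 0, 448]) cube([96, 1492, 23]);
translate([348, 0, 448]) cube([96, 1492, 23]);
translate([472, 0, 448]) cube([96, 1492, 23]);
translate([596, 0, 448]) cube([96, 1492, 23]);
translate([720, 0, 448]) cube([96, 1492, 23]);
translate([844, 0, 448]) cube([96, 1492, 23]);
translate([968, 0, 448]) cube([96, 1492, 23]);
translate([1092, 0, 448]) cube([96, 1492, 23]);
translate([1216, 0, 448]) cube([96, 1492, 23]);
translate([1340, 0, 448]) cube([96, 1492, 23]);
translate([1464, 0, 448]) cube([96, 1492, 23]);
translate([1588, 0, 448]) cube([96, 1492, 23]);
translate([1712, 0, 448]) cube([96, 1492, 23]);


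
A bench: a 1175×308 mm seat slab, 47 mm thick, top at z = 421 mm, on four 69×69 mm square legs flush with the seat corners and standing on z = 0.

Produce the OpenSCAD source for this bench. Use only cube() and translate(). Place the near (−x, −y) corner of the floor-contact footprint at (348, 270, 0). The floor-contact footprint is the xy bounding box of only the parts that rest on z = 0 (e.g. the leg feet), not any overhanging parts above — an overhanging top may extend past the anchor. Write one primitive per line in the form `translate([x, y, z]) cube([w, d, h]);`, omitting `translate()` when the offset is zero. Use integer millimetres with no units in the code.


translate([348, 270, 374]) cube([1175, 308, 47]);
translate([348, 270, 0]) cube([69, 69, 374]);
translate([348, 509, 0]) cube([69, 69, 374]);
translate([1454, 270, 0]) cube([69, 69, 374]);
translate([1454, 509, 0]) cube([69, 69, 374]);


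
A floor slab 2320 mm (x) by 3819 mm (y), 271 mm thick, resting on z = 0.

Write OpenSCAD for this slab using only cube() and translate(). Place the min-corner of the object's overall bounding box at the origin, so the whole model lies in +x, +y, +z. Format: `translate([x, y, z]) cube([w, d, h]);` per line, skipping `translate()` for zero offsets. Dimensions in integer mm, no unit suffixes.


cube([2320, 3819, 271]);


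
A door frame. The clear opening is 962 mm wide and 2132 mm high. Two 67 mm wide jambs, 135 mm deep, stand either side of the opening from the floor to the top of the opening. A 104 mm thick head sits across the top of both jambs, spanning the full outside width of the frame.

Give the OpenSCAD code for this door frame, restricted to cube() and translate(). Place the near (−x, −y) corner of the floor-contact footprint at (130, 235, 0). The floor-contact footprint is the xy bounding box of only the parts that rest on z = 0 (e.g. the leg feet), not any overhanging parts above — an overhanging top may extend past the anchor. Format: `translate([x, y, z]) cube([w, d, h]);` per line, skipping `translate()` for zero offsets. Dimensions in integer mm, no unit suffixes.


translate([130, 235, 0]) cube([67, 135, 2132]);
translate([1159, 235, 0]) cube([67, 135, 2132]);
translate([130, 235, 2132]) cube([1096, 135, 104]);


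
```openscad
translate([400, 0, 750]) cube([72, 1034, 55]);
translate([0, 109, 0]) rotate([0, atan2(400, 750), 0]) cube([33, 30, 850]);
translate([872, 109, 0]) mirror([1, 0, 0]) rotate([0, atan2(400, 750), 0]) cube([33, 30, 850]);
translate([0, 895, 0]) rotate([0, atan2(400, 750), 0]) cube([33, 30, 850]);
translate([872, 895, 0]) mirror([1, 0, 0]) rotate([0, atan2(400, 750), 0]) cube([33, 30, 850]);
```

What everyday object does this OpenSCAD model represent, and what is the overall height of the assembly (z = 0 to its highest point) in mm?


A sawhorse. The overall height is 805 mm.

A beam across two mirrored pairs of raked legs — a sawhorse. The beam's underside is at z = 750 (matching the legs' vertical rise in atan2(400, 750)) and the beam is 55 mm tall, so its top is at 750 + 55 = 805 mm. The raked legs top out at the beam's underside, so that is the highest point.


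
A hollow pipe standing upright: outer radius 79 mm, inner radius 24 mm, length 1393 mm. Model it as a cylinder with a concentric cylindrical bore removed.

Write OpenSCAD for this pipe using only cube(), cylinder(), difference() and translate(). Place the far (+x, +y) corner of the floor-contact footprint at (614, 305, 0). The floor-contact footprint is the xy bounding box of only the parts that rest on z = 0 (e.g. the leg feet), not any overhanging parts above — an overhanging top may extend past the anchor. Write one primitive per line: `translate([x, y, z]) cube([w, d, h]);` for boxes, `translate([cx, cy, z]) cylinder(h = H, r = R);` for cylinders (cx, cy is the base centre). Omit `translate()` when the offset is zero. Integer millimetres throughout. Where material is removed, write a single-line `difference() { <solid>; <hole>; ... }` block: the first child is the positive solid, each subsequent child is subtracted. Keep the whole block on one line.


difference() { translate([535, 226, 0]) cylinder(h = 1393, r = 79); translate([535, 226, 0]) cylinder(h = 1393, r = 24); }


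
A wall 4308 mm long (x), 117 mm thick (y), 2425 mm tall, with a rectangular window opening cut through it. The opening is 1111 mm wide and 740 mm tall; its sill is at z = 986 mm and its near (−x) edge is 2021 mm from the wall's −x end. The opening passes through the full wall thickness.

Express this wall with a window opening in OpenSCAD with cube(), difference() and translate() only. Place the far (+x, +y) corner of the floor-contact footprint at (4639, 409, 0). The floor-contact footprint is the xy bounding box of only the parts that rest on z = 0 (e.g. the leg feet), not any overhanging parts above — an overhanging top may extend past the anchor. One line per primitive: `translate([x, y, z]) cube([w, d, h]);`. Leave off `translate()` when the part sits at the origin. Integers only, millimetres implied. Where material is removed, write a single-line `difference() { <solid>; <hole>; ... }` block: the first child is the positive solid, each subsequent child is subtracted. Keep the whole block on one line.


difference() { translate([331, 292, 0]) cube([4308, 117, 2425]); translate([2352, 292, 986]) cube([1111, 117, 740]); }


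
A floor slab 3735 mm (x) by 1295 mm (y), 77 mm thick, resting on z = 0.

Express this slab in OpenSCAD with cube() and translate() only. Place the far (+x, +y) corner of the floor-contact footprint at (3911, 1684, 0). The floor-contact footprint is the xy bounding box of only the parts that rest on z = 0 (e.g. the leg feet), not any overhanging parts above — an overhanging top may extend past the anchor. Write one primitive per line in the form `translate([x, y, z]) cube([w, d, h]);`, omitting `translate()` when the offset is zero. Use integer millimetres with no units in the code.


translate([176, 389, 0]) cube([3735, 1295, 77]);


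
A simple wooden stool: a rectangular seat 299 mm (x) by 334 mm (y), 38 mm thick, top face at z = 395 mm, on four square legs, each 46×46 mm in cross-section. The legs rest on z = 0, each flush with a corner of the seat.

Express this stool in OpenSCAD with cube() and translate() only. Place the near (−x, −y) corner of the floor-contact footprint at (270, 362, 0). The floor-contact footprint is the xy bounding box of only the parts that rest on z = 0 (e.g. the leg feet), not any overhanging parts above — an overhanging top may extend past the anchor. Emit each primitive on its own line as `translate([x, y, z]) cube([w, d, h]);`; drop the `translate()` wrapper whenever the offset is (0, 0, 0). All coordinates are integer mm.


translate([270, 362, 357]) cube([299, 334, 38]);
translate([270, 362, 0]) cube([46, 46, 357]);
translate([523, 362, 0]) cube([46, 46, 357]);
translate([270, 650, 0]) cube([46, 46, 357]);
translate([523, 650, 0]) cube([46, 46, 357]);


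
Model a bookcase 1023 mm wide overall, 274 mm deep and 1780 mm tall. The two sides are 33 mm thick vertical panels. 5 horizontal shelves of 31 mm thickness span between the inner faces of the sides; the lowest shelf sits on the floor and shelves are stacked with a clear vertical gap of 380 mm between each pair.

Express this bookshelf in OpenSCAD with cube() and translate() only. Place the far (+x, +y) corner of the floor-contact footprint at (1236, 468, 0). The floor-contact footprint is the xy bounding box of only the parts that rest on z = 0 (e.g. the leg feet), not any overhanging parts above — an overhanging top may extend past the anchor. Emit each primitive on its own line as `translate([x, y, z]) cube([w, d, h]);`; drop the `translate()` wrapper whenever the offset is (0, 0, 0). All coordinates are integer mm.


translate([213, 194, 0]) cube([33, 274, 1780]);
translate([1203, 194, 0]) cube([33, 274, 1780]);
translate([246, 194, 0]) cube([957, 274, 31]);
translate([246, 194, 411]) cube([957, 274, 31]);
translate([246, 194, 822]) cube([957, 274, 31]);
translate([246, 194, 1233]) cube([957, 274, 31]);
translate([246, 194, 1644]) cube([957, 274, 31]);


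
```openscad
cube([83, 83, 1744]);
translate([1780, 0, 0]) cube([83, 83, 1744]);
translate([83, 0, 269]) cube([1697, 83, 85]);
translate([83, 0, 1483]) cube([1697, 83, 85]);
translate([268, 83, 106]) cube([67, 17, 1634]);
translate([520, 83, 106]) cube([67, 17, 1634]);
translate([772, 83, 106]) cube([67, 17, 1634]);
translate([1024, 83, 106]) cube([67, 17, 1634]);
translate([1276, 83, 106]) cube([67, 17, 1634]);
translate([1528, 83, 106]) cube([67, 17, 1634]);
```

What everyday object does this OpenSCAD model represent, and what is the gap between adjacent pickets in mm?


A fence section. The picket gap is 185 mm.

Two posts, two rails, 6 pickets — a fence section. Span 1697 mm holds 6 pickets of 67 mm with 7 equal gaps: ⌊(1697 − 6·67) / 7⌋ = 185 mm.


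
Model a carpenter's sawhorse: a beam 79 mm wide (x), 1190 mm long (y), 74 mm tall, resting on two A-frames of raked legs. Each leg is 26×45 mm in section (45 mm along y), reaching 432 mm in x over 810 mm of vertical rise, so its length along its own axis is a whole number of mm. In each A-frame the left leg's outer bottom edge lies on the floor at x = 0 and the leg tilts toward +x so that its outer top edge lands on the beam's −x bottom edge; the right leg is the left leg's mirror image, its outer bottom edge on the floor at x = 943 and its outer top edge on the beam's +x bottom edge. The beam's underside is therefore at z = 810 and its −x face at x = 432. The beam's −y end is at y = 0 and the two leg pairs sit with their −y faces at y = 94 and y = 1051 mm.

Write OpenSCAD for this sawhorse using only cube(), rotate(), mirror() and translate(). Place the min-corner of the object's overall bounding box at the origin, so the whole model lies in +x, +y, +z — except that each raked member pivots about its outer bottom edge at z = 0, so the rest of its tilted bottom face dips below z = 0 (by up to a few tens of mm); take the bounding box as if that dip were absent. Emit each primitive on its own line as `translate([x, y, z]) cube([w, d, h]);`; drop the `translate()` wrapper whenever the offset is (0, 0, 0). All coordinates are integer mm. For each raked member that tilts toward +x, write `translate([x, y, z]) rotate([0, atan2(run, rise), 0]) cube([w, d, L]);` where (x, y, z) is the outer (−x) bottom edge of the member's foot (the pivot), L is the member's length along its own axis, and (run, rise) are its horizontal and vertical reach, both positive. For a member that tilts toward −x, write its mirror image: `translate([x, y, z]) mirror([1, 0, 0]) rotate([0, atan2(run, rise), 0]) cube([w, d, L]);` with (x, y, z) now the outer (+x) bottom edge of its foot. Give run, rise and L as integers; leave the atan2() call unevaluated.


// leg length = √(432² + 810²) = 918
// right-leg outer foot x = 2·432 + 79 = 943
// beam min-corner = (432, 0, 810)
translate([432, 0, 810]) cube([79, 1190, 74]);
translate([0, 94, 0]) rotate([0, atan2(432, 810), 0]) cube([26, 45, 918]);
translate([943, 94, 0]) mirror([1, 0, 0]) rotate([0, atan2(432, 810), 0]) cube([26, 45, 918]);
translate([0, 1051, 0]) rotate([0, atan2(432, 810), 0]) cube([26, 45, 918]);
translate([943, 1051, 0]) mirror([1, 0, 0]) rotate([0, atan2(432, 810), 0]) cube([26, 45, 918]);


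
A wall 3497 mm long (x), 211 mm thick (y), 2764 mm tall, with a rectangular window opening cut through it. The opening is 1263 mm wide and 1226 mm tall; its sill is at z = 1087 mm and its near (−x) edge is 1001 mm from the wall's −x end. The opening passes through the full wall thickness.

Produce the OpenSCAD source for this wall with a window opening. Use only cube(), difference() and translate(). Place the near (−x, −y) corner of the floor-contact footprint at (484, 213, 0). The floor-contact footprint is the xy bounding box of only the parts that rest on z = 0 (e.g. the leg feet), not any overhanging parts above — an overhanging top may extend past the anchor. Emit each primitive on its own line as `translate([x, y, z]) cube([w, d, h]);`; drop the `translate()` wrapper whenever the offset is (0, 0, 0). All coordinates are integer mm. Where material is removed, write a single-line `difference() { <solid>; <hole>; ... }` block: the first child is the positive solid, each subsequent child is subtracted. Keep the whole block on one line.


difference() { translate([484, 213, 0]) cube([3497, 211, 2764]); translate([1485, 213, 1087]) cube([1263, 211, 1226]); }


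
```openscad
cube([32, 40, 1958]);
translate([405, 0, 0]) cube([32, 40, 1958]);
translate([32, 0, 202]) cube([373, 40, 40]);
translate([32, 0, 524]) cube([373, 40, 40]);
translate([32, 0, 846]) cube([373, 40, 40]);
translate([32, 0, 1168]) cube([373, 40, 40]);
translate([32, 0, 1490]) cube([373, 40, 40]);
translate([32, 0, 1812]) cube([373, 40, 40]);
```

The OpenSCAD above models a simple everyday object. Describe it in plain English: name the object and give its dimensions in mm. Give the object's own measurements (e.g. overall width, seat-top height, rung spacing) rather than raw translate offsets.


A straight ladder. Two 32×40 mm vertical rails, 1958 mm tall, stand 437 mm apart (outside-to-outside) with their front faces coplanar on the −y side. 6 rungs, each 40 mm deep and 40 mm tall, span between the inner faces of the rails, front faces flush with the rails. The lowest rung's underside is at z = 202 mm and rungs are spaced 322 mm apart (underside to underside).


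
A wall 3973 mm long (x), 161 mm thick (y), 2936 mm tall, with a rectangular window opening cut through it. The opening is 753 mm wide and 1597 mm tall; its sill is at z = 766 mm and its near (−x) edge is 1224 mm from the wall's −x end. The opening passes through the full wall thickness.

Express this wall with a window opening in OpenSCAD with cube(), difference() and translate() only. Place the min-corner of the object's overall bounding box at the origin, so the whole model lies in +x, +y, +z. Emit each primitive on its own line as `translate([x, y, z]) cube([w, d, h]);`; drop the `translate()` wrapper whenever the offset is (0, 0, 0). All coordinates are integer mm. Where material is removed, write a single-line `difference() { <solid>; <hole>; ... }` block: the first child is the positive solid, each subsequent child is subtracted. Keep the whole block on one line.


difference() { cube([3973, 161, 2936]); translate([1224, 0, 766]) cube([753, 161, 1597]); }


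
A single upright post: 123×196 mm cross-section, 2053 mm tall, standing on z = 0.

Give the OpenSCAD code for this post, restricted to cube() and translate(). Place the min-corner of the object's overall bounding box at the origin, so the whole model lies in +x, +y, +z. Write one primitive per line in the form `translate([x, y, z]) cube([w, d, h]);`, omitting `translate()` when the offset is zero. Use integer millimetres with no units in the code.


cube([123, 196, 2053]);


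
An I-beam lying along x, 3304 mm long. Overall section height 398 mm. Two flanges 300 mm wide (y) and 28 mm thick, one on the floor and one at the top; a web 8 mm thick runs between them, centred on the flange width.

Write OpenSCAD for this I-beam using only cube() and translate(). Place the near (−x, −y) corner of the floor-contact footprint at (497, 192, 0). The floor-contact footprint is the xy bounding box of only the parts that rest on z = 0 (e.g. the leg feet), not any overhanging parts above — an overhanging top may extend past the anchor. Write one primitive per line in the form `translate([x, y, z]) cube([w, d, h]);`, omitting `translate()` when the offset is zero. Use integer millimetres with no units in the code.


translate([497, 192, 0]) cube([3304, 300, 28]);
translate([497, 338, 28]) cube([3304, 8, 342]);
translate([497, 192, 370]) cube([3304, 300, 28]);


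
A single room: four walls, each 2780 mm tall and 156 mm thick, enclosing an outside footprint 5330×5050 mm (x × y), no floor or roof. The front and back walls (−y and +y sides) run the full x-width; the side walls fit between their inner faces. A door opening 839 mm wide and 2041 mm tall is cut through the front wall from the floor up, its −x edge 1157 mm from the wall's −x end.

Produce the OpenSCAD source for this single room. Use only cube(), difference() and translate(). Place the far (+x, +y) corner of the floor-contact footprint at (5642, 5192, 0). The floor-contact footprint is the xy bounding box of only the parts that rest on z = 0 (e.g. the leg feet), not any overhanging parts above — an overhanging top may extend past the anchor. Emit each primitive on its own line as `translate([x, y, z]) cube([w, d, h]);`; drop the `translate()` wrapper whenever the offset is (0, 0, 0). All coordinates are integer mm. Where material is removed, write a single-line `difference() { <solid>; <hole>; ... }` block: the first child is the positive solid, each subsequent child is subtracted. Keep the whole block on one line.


difference() { translate([312, 142, 0]) cube([5330, 156, 2780]); translate([1469, 142, 0]) cube([839, 156, 2041]); }
translate([312, 5036, 0]) cube([5330, 156, 2780]);
translate([312, 298, 0]) cube([156, 4738, 2780]);
translate([5486, 298, 0]) cube([156, 4738, 2780]);


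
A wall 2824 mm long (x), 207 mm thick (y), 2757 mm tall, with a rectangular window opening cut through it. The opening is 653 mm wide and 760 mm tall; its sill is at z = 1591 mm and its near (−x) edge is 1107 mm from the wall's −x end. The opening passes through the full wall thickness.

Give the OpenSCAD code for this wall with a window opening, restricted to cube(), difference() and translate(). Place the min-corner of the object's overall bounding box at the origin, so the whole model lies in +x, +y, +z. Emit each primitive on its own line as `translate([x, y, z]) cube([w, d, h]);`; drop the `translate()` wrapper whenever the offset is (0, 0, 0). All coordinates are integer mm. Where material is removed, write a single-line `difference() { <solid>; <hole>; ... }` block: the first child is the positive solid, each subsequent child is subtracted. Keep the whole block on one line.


difference() { cube([2824, 207, 2757]); translate([1107, 0, 1591]) cube([653, 207, 760]); }


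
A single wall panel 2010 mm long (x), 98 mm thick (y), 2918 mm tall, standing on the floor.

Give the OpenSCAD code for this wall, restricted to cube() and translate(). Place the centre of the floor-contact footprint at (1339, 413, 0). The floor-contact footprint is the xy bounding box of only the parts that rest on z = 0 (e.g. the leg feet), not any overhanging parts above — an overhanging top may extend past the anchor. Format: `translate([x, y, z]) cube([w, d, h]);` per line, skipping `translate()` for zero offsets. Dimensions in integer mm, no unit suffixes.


translate([334, 364, 0]) cube([2010, 98, 2918]);


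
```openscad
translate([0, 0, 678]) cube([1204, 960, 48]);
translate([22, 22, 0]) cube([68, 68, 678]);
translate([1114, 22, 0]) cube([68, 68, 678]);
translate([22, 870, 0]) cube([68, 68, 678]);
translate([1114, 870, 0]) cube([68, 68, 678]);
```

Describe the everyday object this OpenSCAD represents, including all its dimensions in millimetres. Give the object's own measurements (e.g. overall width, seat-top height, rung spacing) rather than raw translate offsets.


A table: top 1204 mm (x) × 960 mm (y), 48 mm thick, upper face at z = 726 mm, on four 68×68 mm square legs, each inset 22 mm from the nearest pair of top edges from z = 0 to the bottom of the top.


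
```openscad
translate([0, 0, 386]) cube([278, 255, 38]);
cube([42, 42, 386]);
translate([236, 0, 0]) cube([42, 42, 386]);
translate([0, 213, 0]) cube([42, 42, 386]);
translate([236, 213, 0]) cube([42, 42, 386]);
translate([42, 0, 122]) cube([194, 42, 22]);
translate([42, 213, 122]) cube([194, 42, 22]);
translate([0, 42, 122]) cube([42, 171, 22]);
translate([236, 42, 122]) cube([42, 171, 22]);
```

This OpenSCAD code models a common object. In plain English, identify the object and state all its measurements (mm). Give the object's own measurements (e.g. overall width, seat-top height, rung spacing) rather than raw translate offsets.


A four-legged stool. The seat is a 278×255×38 mm slab whose top surface is at z = 424 mm; four square legs, each 42×42 mm in cross-section, run from the floor (z = 0) to the underside of the seat, each flush with a corner of the seat. Four stretchers, 42 mm wide and 22 mm tall, connect adjacent legs with their undersides at z = 122 mm, each running between the inner faces of the legs it joins and aligned with the legs' outer faces on the other axis.


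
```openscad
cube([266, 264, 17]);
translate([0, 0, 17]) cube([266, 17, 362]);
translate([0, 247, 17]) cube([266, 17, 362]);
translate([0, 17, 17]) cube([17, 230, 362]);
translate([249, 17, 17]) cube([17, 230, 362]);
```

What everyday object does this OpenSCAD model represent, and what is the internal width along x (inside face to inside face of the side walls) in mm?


An open box. The internal width is 232 mm.

A 266×264 base slab with four walls standing on it — an open box. The base is 266 mm wide and the walls are 17 mm thick, so the internal width is 266 − 2 × 17 = 232 mm.


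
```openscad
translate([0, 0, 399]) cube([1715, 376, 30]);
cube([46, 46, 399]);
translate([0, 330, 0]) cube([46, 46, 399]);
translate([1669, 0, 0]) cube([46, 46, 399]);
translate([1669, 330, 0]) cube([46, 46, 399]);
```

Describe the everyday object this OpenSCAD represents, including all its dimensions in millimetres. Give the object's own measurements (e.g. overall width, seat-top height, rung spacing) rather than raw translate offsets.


A bench: a 1715×376 mm seat slab, 30 mm thick, top at z = 429 mm, on four 46×46 mm square legs flush with the seat corners and standing on z = 0.


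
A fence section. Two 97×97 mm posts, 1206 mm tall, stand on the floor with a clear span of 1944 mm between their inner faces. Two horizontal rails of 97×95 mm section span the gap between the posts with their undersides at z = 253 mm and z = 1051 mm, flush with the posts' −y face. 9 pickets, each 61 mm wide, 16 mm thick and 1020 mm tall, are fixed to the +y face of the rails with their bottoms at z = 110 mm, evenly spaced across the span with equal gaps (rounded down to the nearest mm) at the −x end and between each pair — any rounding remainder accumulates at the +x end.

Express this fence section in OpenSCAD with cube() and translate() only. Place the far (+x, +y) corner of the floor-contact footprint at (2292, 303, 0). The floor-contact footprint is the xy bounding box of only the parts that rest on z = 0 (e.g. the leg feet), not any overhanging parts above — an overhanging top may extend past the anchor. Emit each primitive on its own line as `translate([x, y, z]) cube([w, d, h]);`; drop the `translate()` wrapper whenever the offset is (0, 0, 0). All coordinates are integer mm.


translate([154, 206, 0]) cube([97, 97, 1206]);
translate([2195, 206, 0]) cube([97, 97, 1206]);
translate([251, 206, 253]) cube([1944, 97, 95]);
translate([251, 206, 1051]) cube([1944, 97, 95]);
translate([390, 303, 110]) cube([61, 16, 1020]);
translate([590, 303, 110]) cube([61, 16, 1020]);
translate([790, 303, 110]) cube([61, 16, 1020]);
translate([990, 303, 110]) cube([61, 16, 1020]);
translate([1190, 303, 110]) cube([61, 16, 1020]);
translate([1390, 303, 110]) cube([61, 16, 1020]);
translate([1590, 303, 110]) cube([61, 16, 1020]);
translate([1790, 303, 110]) cube([61, 16, 1020]);
translate([1990, 303, 110]) cube([61, 16, 1020]);


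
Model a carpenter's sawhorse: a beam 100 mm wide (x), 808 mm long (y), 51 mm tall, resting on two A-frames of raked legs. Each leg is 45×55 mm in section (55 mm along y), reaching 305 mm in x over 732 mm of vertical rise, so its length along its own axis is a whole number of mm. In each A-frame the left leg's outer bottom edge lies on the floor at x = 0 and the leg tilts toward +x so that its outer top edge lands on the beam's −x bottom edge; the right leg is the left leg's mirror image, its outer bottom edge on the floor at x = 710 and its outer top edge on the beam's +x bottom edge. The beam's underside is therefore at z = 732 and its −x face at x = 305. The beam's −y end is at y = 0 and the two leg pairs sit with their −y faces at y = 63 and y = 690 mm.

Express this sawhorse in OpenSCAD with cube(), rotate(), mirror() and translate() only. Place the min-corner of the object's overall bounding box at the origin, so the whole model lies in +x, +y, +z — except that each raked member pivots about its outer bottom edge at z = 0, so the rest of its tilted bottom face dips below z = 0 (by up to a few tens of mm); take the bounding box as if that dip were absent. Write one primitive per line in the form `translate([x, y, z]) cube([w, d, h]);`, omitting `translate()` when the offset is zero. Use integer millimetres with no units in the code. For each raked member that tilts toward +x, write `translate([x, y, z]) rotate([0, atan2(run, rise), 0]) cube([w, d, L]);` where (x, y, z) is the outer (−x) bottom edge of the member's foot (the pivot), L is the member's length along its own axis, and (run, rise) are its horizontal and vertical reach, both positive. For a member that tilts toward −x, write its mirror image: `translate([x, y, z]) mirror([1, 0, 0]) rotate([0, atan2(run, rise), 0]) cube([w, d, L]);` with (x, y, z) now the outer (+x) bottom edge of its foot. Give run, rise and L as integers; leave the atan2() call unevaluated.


// leg length = √(305² + 732²) = 793
// right-leg outer foot x = 2·305 + 100 = 710
// beam min-corner = (305, 0, 732)
translate([305, 0, 732]) cube([100, 808, 51]);
translate([0, 63, 0]) rotate([0, atan2(305, 732), 0]) cube([45, 55, 793]);
translate([710, 63, 0]) mirror([1, 0, 0]) rotate([0, atan2(305, 732), 0]) cube([45, 55, 793]);
translate([0, 690, 0]) rotate([0, atan2(305, 732), 0]) cube([45, 55, 793]);
translate([710, 690, 0]) mirror([1, 0, 0]) rotate([0, atan2(305, 732), 0]) cube([45, 55, 793]);


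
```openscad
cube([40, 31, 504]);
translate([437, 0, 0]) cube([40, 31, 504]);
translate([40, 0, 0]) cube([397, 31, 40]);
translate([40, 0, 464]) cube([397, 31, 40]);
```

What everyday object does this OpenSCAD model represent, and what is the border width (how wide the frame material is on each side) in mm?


A picture frame. The border width is 40 mm.

Four thin pieces enclosing a rectangular opening — a picture frame. The two full-height stiles are 504 mm tall; the top rail sits at z = 464 and is 40 mm tall, so the border above the opening is 504 − 464 = 40 mm, matching the stile x-width.


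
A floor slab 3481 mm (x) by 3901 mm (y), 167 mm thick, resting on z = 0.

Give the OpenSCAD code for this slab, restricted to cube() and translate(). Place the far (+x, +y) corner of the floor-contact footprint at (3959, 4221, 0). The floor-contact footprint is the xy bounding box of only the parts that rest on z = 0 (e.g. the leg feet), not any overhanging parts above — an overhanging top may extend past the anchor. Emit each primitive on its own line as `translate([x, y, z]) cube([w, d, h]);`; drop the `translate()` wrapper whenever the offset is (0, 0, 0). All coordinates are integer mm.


translate([478, 320, 0]) cube([3481, 3901, 167]);


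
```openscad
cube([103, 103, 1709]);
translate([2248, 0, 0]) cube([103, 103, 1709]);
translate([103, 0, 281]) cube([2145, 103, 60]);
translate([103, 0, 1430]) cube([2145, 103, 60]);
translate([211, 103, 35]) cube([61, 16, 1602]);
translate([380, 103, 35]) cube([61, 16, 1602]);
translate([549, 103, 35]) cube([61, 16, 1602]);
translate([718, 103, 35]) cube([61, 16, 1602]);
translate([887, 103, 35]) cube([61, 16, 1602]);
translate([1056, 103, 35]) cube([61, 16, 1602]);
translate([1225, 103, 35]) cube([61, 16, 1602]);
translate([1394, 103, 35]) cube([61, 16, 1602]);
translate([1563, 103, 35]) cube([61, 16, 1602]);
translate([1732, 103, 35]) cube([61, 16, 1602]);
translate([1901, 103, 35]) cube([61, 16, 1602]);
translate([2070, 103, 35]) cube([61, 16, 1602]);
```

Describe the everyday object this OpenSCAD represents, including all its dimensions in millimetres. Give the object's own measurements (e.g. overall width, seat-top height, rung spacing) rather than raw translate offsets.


A fence section. Two 103×103 mm posts, 1709 mm tall, stand on the floor with a clear span of 2145 mm between their inner faces. Two horizontal rails of 103×60 mm section span the gap between the posts with their undersides at z = 281 mm and z = 1430 mm, flush with the posts' −y face. 12 pickets, each 61 mm wide, 16 mm thick and 1602 mm tall, are fixed to the +y face of the rails with their bottoms at z = 35 mm, spaced across the span with a 108 mm gap after the −x post and between neighbouring pickets, with 117 mm left before the +x post.


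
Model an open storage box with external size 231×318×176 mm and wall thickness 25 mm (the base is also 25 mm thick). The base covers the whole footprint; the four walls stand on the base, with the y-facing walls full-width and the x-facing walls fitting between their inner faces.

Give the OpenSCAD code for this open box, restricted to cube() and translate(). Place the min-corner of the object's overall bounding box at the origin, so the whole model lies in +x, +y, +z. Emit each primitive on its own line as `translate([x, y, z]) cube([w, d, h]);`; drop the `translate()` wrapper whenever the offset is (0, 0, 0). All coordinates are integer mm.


cube([231, 318, 25]);
translate([0, 0, 25]) cube([231, 25, 151]);
translate([0, 293, 25]) cube([231, 25, 151]);
translate([0, 25, 25]) cube([25, 268, 151]);
translate([206, 25, 25]) cube([25, 268, 151]);


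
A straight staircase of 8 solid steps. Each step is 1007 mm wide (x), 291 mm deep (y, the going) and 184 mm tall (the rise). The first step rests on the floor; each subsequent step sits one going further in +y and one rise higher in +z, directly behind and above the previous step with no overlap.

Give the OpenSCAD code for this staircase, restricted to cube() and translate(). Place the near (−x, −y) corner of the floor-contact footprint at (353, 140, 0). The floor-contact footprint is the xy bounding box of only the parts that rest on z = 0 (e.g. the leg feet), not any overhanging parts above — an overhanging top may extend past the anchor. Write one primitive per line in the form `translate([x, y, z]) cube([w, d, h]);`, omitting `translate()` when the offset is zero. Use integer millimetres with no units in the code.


translate([353, 140, 0]) cube([1007, 291, 184]);
translate([353, 431, 184]) cube([1007, 291, 184]);
translate([353, 722, 368]) cube([1007, 291, 184]);
translate([353, 1013, 552]) cube([1007, 291, 184]);
translate([353, 1304, 736]) cube([1007, 291, 184]);
translate([353, 1595, 920]) cube([1007, 291, 184]);
translate([353, 1886, 1104]) cube([1007, 291, 184]);
translate([353, 2177, 1288]) cube([1007, 291, 184]);
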